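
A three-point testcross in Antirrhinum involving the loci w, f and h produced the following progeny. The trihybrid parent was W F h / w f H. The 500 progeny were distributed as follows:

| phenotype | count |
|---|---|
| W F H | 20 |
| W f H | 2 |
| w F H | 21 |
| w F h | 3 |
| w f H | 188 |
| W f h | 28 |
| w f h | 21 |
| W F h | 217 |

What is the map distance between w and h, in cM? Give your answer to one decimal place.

9.2 cM

The two rarest classes, w F h and W f H, are the double crossovers. Comparing them with the parentals, only the w allele has switched, so w is the middle locus and the order is h – w – f.
Crossovers in the h–w interval produce the single-crossover classes W F H and w f h (20 + 21 = 41) plus the double crossovers (5).
RF(h–w) = (41 + 5) / 500 = 46/500 = 0.0920 → 9.2 cM.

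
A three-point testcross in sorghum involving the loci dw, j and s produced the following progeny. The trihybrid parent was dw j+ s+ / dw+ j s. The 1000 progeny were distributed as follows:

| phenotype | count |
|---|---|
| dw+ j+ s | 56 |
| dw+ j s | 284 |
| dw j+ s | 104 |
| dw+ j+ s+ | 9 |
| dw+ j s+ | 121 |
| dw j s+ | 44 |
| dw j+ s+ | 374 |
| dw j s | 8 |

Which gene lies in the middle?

dw

The two rarest classes, dw+ j+ s+ and dw j s, are the double crossovers. Comparing them with the parentals, only the dw allele has switched, so dw is the middle locus and the order is s – dw – j.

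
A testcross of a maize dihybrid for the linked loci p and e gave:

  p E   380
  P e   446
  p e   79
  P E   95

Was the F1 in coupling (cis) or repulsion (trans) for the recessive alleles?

The two most frequent classes are P e (446) and p E (380); these are the parental (non-recombinant) types.
So the F1 carried P e on one chromosome and p E on the other — the recessive alleles are on opposite chromosomes (trans / repulsion).

trans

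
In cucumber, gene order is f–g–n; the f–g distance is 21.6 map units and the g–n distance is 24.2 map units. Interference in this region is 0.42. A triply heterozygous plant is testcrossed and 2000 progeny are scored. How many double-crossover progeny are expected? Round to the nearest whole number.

Map distances give recombination frequencies of 0.216 and 0.242 for the two intervals.
With interference 0.42 (so coincidence = 0.58), expected double-crossover frequency = 0.216 × 0.242 × 0.58 = 0.03032.
Expected number = 0.03032 × 2000 = 60.64 ≈ 61.

61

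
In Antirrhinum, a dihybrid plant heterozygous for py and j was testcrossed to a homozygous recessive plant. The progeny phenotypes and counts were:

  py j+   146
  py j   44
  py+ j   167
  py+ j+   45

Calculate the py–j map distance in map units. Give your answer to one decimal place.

22.1 map units

The two most frequent classes, py+ j (167) and py j+ (146), are the parental types, so the F1 was py+ j / py j+.
The recombinant classes are py+ j+ and py j: 45 + 44 = 89.
Recombination frequency = 89/402 = 0.2214 ≈ 22.1%, i.e. 22.1 map units.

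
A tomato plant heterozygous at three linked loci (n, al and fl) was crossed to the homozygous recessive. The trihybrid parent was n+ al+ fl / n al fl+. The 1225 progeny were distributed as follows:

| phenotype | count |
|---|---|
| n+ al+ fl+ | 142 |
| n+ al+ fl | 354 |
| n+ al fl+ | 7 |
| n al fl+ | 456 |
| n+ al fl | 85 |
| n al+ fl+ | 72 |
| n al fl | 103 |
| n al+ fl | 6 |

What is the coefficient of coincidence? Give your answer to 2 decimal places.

0.36

The two rarest classes, n al+ fl and n+ al fl+, are the double crossovers. Comparing them with the parentals, only the n allele has switched, so n is the middle locus and the order is al – n – fl.
al–n: (157 + 13)/1225 = 0.1388; n–fl: (245 + 13)/1225 = 0.2106.
Expected DCO frequency = 0.1388 × 0.2106 ≈ 0.02923; observed = 13/1225 ≈ 0.01061.
Coefficient of coincidence = 0.01061/0.02923 ≈ 0.36.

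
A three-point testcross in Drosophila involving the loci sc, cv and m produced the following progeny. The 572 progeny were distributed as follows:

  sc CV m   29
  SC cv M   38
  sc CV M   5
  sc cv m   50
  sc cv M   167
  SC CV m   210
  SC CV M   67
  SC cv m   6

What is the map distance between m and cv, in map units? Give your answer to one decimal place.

22.4 map units

The two most frequent reciprocal classes, sc cv M and SC CV m, are the parental types, so the F1 was sc cv M / SC CV m.
The two rarest classes, sc CV M and SC cv m, are the double crossovers. Comparing them with the parentals, only the cv allele has switched, so cv is the middle locus and the order is m – cv – sc.
Crossovers in the m–cv interval produce the single-crossover classes sc cv m and SC CV M (50 + 67 = 117) plus the double crossovers (11).
RF(m–cv) = (117 + 11) / 572 = 128/572 = 0.2238 → 22.4 map units.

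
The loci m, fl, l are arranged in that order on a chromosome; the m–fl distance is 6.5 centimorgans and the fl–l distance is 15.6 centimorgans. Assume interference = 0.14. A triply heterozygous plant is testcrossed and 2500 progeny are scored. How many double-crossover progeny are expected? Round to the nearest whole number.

Map distances give recombination frequencies of 0.065 and 0.156 for the two intervals.
With interference 0.14 (so coincidence = 0.86), expected double-crossover frequency = 0.065 × 0.156 × 0.86 = 0.00872.
Expected number = 0.00872 × 2500 = 21.80 ≈ 22.

22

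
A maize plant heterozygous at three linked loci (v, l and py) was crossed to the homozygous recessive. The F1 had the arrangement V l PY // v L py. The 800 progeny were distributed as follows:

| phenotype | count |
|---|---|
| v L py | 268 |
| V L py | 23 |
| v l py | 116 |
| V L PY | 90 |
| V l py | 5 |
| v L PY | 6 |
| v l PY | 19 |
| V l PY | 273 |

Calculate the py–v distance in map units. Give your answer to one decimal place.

The two rarest classes, V l py and v L PY, are the double crossovers. Comparing them with the parentals, only the py allele has switched, so py is the middle locus and the order is v – py – l.
Crossovers in the v–py interval produce the single-crossover classes v l PY and V L py (19 + 23 = 42) plus the double crossovers (11).
RF(v–py) = (42 + 11) / 800 = 53/800 = 0.0663 → 6.6 map units.

6.6 map units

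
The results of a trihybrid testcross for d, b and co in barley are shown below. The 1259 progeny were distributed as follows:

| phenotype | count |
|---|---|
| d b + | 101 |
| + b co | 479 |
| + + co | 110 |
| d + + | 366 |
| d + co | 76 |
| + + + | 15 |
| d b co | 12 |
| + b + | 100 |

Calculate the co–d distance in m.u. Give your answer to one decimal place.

The two most frequent reciprocal classes, d + + and + b co, are the parental types, so the F1 was d + + / + b co.
The two rarest classes, + + + and d b co, are the double crossovers. Comparing them with the parentals, only the d allele has switched, so d is the middle locus and the order is co – d – b.
Crossovers in the co–d interval produce the single-crossover classes d + co and + b + (76 + 100 = 176) plus the double crossovers (27).
RF(co–d) = (176 + 27) / 1259 = 203/1259 = 0.1612 → 16.1 m.u.

16.1 m.u.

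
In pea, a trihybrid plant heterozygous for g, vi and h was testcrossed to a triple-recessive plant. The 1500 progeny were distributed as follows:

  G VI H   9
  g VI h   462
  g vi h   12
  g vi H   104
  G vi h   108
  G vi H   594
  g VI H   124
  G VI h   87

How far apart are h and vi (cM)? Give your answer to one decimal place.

16.9 cM

The two most frequent reciprocal classes, G vi H and g VI h, are the parental types, so the F1 was G vi H / g VI h.
The two rarest classes, G VI H and g vi h, are the double crossovers. Comparing them with the parentals, only the vi allele has switched, so vi is the middle locus and the order is h – vi – g.
Crossovers in the h–vi interval produce the single-crossover classes G vi h and g VI H (108 + 124 = 232) plus the double crossovers (21).
RF(h–vi) = (232 + 21) / 1500 = 253/1500 = 0.1687 → 16.9 cM.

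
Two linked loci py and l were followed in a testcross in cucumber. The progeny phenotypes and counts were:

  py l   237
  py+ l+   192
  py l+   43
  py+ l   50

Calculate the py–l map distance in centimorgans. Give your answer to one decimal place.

The two most frequent classes, py+ l+ (192) and py l (237), are the parental types, so the F1 was py+ l+ / py l.
The recombinant classes are py+ l and py l+: 50 + 43 = 93.
Recombination frequency = 93/522 = 0.1782 ≈ 17.8%, i.e. 17.8 centimorgans.

17.8 centimorgans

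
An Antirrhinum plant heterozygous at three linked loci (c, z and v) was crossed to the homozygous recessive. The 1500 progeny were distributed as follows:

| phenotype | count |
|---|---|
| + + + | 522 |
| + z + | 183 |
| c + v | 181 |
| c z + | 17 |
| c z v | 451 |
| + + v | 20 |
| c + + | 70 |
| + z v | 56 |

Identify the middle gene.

v

The two most frequent reciprocal classes, + + + and c z v, are the parental types, so the F1 was + + + / c z v.
The two rarest classes, + + v and c z +, are the double crossovers. Comparing them with the parentals, only the v allele has switched, so v is the middle locus and the order is c – v – z.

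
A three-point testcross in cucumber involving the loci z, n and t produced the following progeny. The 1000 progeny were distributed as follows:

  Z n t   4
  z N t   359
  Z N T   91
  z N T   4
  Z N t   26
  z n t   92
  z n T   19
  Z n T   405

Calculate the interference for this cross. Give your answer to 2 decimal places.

0.21

The two most frequent reciprocal classes, z N t and Z n T, are the parental types, so the F1 was z N t / Z n T.
The two rarest classes, z N T and Z n t, are the double crossovers. Comparing them with the parentals, only the t allele has switched, so t is the middle locus and the order is n – t – z.
n–t: (183 + 8)/1000 = 0.1910; t–z: (45 + 8)/1000 = 0.0530.
Expected DCO frequency = 0.1910 × 0.0530 ≈ 0.01012; observed = 8/1000 ≈ 0.00800.
Coefficient of coincidence = 0.00800/0.01012 ≈ 0.79; interference = 1 − 0.79 = 0.21.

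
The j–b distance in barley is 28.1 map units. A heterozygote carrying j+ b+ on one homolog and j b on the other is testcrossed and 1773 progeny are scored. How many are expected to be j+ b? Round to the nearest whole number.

A map distance of 28.1 map units corresponds to a recombination frequency of 0.281.
The F1 is j+ b+ / j b, so j+ b is a recombinant gamete class with expected frequency r/2 = 0.281/2 = 0.1405.
Expected number = 0.1405 × 1773 = 249.11 ≈ 249.

249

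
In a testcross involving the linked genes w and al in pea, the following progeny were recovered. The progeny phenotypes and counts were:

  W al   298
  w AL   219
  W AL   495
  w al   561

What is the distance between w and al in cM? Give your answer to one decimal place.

The two most frequent classes, W AL (495) and w al (561), are the parental types, so the F1 was W AL / w al.
The recombinant classes are W al and w AL: 298 + 219 = 517.
Recombination frequency = 517/1573 = 0.3287 ≈ 32.9%, i.e. 32.9 cM.

32.9 cM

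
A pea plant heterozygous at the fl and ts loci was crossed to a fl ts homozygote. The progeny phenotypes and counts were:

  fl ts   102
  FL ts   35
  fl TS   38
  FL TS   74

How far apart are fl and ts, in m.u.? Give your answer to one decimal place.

The two most frequent classes, FL TS (74) and fl ts (102), are the parental types, so the F1 was FL TS / fl ts.
The recombinant classes are FL ts and fl TS: 35 + 38 = 73.
Recombination frequency = 73/249 = 0.2932 ≈ 29.3%, i.e. 29.3 m.u.

29.3 m.u.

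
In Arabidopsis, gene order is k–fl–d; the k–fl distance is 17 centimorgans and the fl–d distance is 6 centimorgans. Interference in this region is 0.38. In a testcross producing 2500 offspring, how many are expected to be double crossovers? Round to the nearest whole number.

Map distances give recombination frequencies of 0.170 and 0.060 for the two intervals.
With interference 0.38 (so coincidence = 0.62), expected double-crossover frequency = 0.170 × 0.060 × 0.62 = 0.00632.
Expected number = 0.00632 × 2500 = 15.81 ≈ 16.

16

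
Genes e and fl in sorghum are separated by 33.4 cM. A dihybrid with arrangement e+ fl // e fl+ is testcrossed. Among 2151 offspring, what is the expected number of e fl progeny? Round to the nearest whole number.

A map distance of 33.4 cM corresponds to a recombination frequency of 0.334.
The F1 is e+ fl / e fl+, so e fl is a recombinant gamete class with expected frequency r/2 = 0.334/2 = 0.1670.
Expected number = 0.1670 × 2151 = 359.22 ≈ 359.

359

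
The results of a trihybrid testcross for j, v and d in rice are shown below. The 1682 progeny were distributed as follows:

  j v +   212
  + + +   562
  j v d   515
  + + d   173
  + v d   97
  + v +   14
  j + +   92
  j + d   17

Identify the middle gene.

v

The two most frequent reciprocal classes, j v d and + + +, are the parental types, so the F1 was j v d / + + +.
The two rarest classes, j + d and + v +, are the double crossovers. Comparing them with the parentals, only the v allele has switched, so v is the middle locus and the order is j – v – d.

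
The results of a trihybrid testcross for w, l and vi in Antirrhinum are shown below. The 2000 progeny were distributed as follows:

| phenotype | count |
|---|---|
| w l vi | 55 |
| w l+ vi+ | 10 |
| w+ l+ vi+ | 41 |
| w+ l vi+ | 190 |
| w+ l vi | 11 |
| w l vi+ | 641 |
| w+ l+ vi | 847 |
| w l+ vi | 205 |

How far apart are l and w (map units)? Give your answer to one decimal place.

The two most frequent reciprocal classes, w l vi+ and w+ l+ vi, are the parental types, so the F1 was w l vi+ / w+ l+ vi.
The two rarest classes, w l+ vi+ and w+ l vi, are the double crossovers. Comparing them with the parentals, only the l allele has switched, so l is the middle locus and the order is vi – l – w.
Crossovers in the l–w interval produce the single-crossover classes w+ l vi+ and w l+ vi (190 + 205 = 395) plus the double crossovers (21).
RF(l–w) = (395 + 21) / 2000 = 416/2000 = 0.2080 → 20.8 map units.

20.8 map units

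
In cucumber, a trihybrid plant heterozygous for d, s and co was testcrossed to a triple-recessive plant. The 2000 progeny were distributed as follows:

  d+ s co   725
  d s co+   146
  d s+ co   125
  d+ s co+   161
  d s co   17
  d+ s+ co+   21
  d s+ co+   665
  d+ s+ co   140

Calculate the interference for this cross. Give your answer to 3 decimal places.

The two most frequent reciprocal classes, d+ s co and d s+ co+, are the parental types, so the F1 was d+ s co / d s+ co+.
The two rarest classes, d s co and d+ s+ co+, are the double crossovers. Comparing them with the parentals, only the d allele has switched, so d is the middle locus and the order is co – d – s.
co–d: (286 + 38)/2000 = 0.1620; d–s: (286 + 38)/2000 = 0.1620.
Expected DCO frequency = 0.1620 × 0.1620 ≈ 0.02624; observed = 38/2000 ≈ 0.01900.
Coefficient of coincidence = 0.01900/0.02624 ≈ 0.724; interference = 1 − 0.724 = 0.276.

0.276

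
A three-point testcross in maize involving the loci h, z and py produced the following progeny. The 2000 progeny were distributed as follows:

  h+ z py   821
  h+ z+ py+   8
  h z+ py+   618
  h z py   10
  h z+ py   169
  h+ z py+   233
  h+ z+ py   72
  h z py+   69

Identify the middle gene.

The two most frequent reciprocal classes, h z+ py+ and h+ z py, are the parental types, so the F1 was h z+ py+ / h+ z py.
The two rarest classes, h+ z+ py+ and h z py, are the double crossovers. Comparing them with the parentals, only the h allele has switched, so h is the middle locus and the order is py – h – z.

h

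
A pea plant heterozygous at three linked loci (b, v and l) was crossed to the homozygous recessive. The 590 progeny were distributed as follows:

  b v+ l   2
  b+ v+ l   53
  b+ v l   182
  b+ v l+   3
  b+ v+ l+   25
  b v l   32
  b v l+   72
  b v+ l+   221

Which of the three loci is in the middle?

l

The two most frequent reciprocal classes, b+ v l and b v+ l+, are the parental types, so the F1 was b+ v l / b v+ l+.
The two rarest classes, b+ v l+ and b v+ l, are the double crossovers. Comparing them with the parentals, only the l allele has switched, so l is the middle locus and the order is v – l – b.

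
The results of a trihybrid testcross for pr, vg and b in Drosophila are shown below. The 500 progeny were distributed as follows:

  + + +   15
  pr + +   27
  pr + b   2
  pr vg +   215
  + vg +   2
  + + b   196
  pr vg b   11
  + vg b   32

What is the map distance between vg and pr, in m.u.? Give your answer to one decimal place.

12.6 m.u.

The two most frequent reciprocal classes, + + b and pr vg +, are the parental types, so the F1 was + + b / pr vg +.
The two rarest classes, pr + b and + vg +, are the double crossovers. Comparing them with the parentals, only the pr allele has switched, so pr is the middle locus and the order is b – pr – vg.
Crossovers in the pr–vg interval produce the single-crossover classes + vg b and pr + + (32 + 27 = 59) plus the double crossovers (4).
RF(pr–vg) = (59 + 4) / 500 = 63/500 = 0.1260 → 12.6 m.u.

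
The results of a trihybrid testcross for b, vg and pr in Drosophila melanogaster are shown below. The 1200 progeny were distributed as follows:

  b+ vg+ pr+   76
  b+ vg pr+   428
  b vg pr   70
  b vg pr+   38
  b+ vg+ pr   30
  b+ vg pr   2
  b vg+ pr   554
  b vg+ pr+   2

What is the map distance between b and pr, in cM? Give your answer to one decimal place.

6.0 cM

The two most frequent reciprocal classes, b vg+ pr and b+ vg pr+, are the parental types, so the F1 was b vg+ pr / b+ vg pr+.
The two rarest classes, b vg+ pr+ and b+ vg pr, are the double crossovers. Comparing them with the parentals, only the pr allele has switched, so pr is the middle locus and the order is vg – pr – b.
Crossovers in the pr–b interval produce the single-crossover classes b+ vg+ pr and b vg pr+ (30 + 38 = 68) plus the double crossovers (4).
RF(pr–b) = (68 + 4) / 1200 = 72/1200 = 0.0600 → 6.0 cM.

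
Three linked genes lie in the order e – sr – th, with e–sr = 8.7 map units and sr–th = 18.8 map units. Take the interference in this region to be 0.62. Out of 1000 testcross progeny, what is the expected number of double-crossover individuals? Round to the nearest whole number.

6

Map distances give recombination frequencies of 0.087 and 0.188 for the two intervals.
With interference 0.62 (so coincidence = 0.38), expected double-crossover frequency = 0.087 × 0.188 × 0.38 = 0.00622.
Expected number = 0.00622 × 1000 = 6.22 ≈ 6.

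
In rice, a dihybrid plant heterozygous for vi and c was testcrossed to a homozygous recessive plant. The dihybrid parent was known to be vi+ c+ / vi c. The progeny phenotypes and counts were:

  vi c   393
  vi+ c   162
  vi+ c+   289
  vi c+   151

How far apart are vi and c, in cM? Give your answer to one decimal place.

The recombinant classes are vi+ c and vi c+: 162 + 151 = 313.
Recombination frequency = 313/995 = 0.3146 ≈ 31.5%, i.e. 31.5 cM.

31.5 cM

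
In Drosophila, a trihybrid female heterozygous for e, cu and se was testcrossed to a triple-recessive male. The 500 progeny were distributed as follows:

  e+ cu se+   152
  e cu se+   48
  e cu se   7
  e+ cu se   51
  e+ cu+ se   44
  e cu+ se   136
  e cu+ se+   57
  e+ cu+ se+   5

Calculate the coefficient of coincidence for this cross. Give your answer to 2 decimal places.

The two most frequent reciprocal classes, e+ cu se+ and e cu+ se, are the parental types, so the F1 was e+ cu se+ / e cu+ se.
The two rarest classes, e+ cu+ se+ and e cu se, are the double crossovers. Comparing them with the parentals, only the cu allele has switched, so cu is the middle locus and the order is e – cu – se.
e–cu: (92 + 12)/500 = 0.2080; cu–se: (108 + 12)/500 = 0.2400.
Expected DCO frequency = 0.2080 × 0.2400 ≈ 0.04992; observed = 12/500 ≈ 0.02400.
Coefficient of coincidence = 0.02400/0.04992 ≈ 0.48.

0.48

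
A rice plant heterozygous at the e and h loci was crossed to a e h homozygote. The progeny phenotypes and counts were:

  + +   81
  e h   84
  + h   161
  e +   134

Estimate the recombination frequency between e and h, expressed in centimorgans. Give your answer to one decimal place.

35.9 centimorgans

The two most frequent classes, + h (161) and e + (134), are the parental types, so the F1 was + h / e +.
The recombinant classes are + + and e h: 81 + 84 = 165.
Recombination frequency = 165/460 = 0.3587 ≈ 35.9%, i.e. 35.9 centimorgans.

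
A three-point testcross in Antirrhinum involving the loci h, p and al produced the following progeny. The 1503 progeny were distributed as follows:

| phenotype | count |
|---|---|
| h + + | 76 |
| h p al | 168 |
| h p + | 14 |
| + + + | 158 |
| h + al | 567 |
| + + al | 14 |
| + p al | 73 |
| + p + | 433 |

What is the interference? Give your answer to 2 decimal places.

0.33

The two most frequent reciprocal classes, h + al and + p +, are the parental types, so the F1 was h + al / + p +.
The two rarest classes, + + al and h p +, are the double crossovers. Comparing them with the parentals, only the h allele has switched, so h is the middle locus and the order is al – h – p.
al–h: (149 + 28)/1503 = 0.1178; h–p: (326 + 28)/1503 = 0.2355.
Expected DCO frequency = 0.1178 × 0.2355 ≈ 0.02774; observed = 28/1503 ≈ 0.01863.
Coefficient of coincidence = 0.01863/0.02774 ≈ 0.67; interference = 1 − 0.67 = 0.33.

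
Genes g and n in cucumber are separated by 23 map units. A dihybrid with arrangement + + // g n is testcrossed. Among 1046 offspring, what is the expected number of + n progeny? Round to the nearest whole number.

A map distance of 23 map units corresponds to a recombination frequency of 0.230.
The F1 is + + / g n, so + n is a recombinant gamete class with expected frequency r/2 = 0.230/2 = 0.1150.
Expected number = 0.1150 × 1046 = 120.29 ≈ 120.

120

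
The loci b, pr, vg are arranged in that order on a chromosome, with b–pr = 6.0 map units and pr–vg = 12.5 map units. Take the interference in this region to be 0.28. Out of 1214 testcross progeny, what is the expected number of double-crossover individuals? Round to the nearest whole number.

7

Map distances give recombination frequencies of 0.060 and 0.125 for the two intervals.
With interference 0.28 (so coincidence = 0.72), expected double-crossover frequency = 0.060 × 0.125 × 0.72 = 0.00540.
Expected number = 0.00540 × 1214 = 6.56 ≈ 7.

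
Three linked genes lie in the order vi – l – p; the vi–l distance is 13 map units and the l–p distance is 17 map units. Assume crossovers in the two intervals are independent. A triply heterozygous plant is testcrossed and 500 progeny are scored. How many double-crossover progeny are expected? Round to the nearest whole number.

11

Map distances give recombination frequencies of 0.130 and 0.170 for the two intervals.
With no interference, expected double-crossover frequency = 0.130 × 0.170 = 0.02210.
Expected number = 0.02210 × 500 = 11.05 ≈ 11.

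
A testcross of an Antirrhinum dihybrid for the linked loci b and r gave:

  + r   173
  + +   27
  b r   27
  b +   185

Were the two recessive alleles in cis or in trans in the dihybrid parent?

The two most frequent classes are + r (173) and b + (185); these are the parental (non-recombinant) types.
So the F1 carried + r on one chromosome and b + on the other — the recessive alleles are on opposite chromosomes (trans / repulsion).

trans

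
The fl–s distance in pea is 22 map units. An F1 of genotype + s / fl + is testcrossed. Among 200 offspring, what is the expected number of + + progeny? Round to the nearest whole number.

22

A map distance of 22 map units corresponds to a recombination frequency of 0.220.
The F1 is + s / fl +, so + + is a recombinant gamete class with expected frequency r/2 = 0.220/2 = 0.1100.
Expected number = 0.1100 × 200 = 22.00 ≈ 22.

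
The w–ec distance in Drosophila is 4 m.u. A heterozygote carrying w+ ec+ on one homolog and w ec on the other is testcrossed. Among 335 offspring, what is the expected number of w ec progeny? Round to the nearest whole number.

A map distance of 4 m.u. corresponds to a recombination frequency of 0.040.
The F1 is w+ ec+ / w ec, so w ec is a parental gamete class with expected frequency (1 − r)/2 = 0.960/2 = 0.4800.
Expected number = 0.4800 × 335 = 160.80 ≈ 161.

161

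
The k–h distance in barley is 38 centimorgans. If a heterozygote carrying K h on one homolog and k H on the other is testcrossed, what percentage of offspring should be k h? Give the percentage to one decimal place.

A map distance of 38 centimorgans corresponds to a recombination frequency of 0.380.
The F1 is K h / k H, so k h is a recombinant gamete class with expected frequency r/2 = 0.380/2 = 0.1900.
That is 0.1900 = 19.0% of the progeny.

19.0%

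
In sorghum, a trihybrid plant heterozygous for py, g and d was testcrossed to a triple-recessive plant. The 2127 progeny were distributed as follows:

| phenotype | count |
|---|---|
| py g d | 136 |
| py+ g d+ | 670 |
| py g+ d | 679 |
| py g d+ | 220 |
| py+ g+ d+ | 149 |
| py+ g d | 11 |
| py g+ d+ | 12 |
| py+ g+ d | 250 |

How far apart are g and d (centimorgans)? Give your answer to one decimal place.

14.5 centimorgans

The two most frequent reciprocal classes, py g+ d and py+ g d+, are the parental types, so the F1 was py g+ d / py+ g d+.
The two rarest classes, py g+ d+ and py+ g d, are the double crossovers. Comparing them with the parentals, only the d allele has switched, so d is the middle locus and the order is py – d – g.
Crossovers in the d–g interval produce the single-crossover classes py g d and py+ g+ d+ (136 + 149 = 285) plus the double crossovers (23).
RF(d–g) = (285 + 23) / 2127 = 308/2127 = 0.1448 → 14.5 centimorgans.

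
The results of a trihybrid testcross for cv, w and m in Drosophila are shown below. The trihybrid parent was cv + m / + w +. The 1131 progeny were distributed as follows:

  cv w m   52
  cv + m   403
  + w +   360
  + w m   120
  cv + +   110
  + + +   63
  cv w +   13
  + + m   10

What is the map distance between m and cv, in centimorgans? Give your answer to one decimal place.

22.4 centimorgans

The two rarest classes, + + m and cv w +, are the double crossovers. Comparing them with the parentals, only the cv allele has switched, so cv is the middle locus and the order is m – cv – w.
Crossovers in the m–cv interval produce the single-crossover classes cv + + and + w m (110 + 120 = 230) plus the double crossovers (23).
RF(m–cv) = (230 + 23) / 1131 = 253/1131 = 0.2237 → 22.4 centimorgans.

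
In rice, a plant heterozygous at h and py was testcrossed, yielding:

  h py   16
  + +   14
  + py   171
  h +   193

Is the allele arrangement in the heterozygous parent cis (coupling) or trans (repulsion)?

trans

The two most frequent classes are + py (171) and h + (193); these are the parental (non-recombinant) types.
So the F1 carried + py on one chromosome and h + on the other — the recessive alleles are on opposite chromosomes (trans / repulsion).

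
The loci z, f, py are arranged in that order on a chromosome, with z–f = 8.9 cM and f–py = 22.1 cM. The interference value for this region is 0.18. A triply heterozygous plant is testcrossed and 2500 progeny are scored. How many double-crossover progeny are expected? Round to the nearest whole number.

Map distances give recombination frequencies of 0.089 and 0.221 for the two intervals.
With interference 0.18 (so coincidence = 0.82), expected double-crossover frequency = 0.089 × 0.221 × 0.82 = 0.01613.
Expected number = 0.01613 × 2500 = 40.32 ≈ 40.

40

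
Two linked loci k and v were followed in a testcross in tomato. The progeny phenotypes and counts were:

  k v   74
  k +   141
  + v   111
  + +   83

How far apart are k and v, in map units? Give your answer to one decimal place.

38.4 map units

The two most frequent classes, + v (111) and k + (141), are the parental types, so the F1 was + v / k +.
The recombinant classes are + + and k v: 83 + 74 = 157.
Recombination frequency = 157/409 = 0.3839 ≈ 38.4%, i.e. 38.4 map units.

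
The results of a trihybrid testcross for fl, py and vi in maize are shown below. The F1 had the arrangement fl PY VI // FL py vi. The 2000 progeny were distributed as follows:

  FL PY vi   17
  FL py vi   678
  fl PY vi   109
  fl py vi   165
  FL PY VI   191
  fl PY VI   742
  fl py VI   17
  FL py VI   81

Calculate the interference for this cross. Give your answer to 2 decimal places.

0.22

The two rarest classes, fl py VI and FL PY vi, are the double crossovers. Comparing them with the parentals, only the py allele has switched, so py is the middle locus and the order is fl – py – vi.
fl–py: (356 + 34)/2000 = 0.1950; py–vi: (190 + 34)/2000 = 0.1120.
Expected DCO frequency = 0.1950 × 0.1120 ≈ 0.02184; observed = 34/2000 ≈ 0.01700.
Coefficient of coincidence = 0.01700/0.02184 ≈ 0.78; interference = 1 − 0.78 = 0.22.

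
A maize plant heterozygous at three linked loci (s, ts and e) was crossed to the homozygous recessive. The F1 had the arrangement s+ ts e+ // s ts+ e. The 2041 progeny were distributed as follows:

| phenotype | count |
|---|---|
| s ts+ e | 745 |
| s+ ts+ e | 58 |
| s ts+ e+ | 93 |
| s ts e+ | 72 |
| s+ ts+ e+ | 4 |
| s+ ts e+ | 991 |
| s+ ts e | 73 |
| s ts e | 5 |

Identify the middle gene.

ts

The two rarest classes, s+ ts+ e+ and s ts e, are the double crossovers. Comparing them with the parentals, only the ts allele has switched, so ts is the middle locus and the order is e – ts – s.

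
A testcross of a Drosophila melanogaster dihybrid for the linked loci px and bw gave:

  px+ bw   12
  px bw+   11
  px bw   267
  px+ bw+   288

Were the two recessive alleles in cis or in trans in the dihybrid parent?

cis

The two most frequent classes are px+ bw+ (288) and px bw (267); these are the parental (non-recombinant) types.
So the F1 carried px+ bw+ on one chromosome and px bw on the other — the recessive alleles are on the same chromosome (cis / coupling).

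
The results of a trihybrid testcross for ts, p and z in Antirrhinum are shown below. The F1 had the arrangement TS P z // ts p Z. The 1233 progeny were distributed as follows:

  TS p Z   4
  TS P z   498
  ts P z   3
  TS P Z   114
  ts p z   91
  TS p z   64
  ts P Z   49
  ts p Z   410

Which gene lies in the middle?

The two rarest classes, ts P z and TS p Z, are the double crossovers. Comparing them with the parentals, only the ts allele has switched, so ts is the middle locus and the order is z – ts – p.

ts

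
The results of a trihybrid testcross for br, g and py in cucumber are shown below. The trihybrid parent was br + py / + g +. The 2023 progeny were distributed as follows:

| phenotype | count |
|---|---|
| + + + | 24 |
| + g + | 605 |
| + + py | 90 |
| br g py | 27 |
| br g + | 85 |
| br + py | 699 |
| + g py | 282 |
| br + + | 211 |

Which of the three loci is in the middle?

g

The two rarest classes, br g py and + + +, are the double crossovers. Comparing them with the parentals, only the g allele has switched, so g is the middle locus and the order is py – g – br.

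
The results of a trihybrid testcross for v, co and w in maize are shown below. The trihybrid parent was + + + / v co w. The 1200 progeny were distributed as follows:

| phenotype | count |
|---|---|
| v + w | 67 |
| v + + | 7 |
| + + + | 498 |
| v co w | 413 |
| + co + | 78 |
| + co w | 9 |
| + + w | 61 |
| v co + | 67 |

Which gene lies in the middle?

The two rarest classes, v + + and + co w, are the double crossovers. Comparing them with the parentals, only the v allele has switched, so v is the middle locus and the order is co – v – w.

v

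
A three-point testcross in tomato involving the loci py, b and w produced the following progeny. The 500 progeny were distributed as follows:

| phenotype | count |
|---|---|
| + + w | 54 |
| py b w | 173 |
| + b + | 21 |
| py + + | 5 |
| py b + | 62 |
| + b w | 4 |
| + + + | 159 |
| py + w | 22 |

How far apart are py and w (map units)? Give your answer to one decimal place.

The two most frequent reciprocal classes, + + + and py b w, are the parental types, so the F1 was + + + / py b w.
The two rarest classes, py + + and + b w, are the double crossovers. Comparing them with the parentals, only the py allele has switched, so py is the middle locus and the order is w – py – b.
Crossovers in the w–py interval produce the single-crossover classes + + w and py b + (54 + 62 = 116) plus the double crossovers (9).
RF(w–py) = (116 + 9) / 500 = 125/500 = 0.2500 → 25.0 map units.

25.0 map units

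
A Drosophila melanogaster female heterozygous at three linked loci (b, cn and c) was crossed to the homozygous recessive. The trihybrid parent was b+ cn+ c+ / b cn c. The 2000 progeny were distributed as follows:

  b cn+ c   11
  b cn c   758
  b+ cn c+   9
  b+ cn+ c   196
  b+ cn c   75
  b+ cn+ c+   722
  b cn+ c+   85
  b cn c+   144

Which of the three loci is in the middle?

cn

The two rarest classes, b+ cn c+ and b cn+ c, are the double crossovers. Comparing them with the parentals, only the cn allele has switched, so cn is the middle locus and the order is b – cn – c.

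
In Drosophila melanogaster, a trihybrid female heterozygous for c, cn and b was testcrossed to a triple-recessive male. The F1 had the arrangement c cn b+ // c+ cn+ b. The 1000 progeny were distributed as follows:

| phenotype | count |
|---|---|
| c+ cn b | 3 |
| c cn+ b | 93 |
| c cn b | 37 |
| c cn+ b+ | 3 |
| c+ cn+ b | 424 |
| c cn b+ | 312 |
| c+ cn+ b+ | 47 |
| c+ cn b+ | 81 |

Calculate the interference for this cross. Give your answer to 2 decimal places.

0.63

The two rarest classes, c cn+ b+ and c+ cn b, are the double crossovers. Comparing them with the parentals, only the cn allele has switched, so cn is the middle locus and the order is b – cn – c.
b–cn: (84 + 6)/1000 = 0.0900; cn–c: (174 + 6)/1000 = 0.1800.
Expected DCO frequency = 0.0900 × 0.1800 ≈ 0.01620; observed = 6/1000 ≈ 0.00600.
Coefficient of coincidence = 0.00600/0.01620 ≈ 0.37; interference = 1 − 0.37 = 0.63.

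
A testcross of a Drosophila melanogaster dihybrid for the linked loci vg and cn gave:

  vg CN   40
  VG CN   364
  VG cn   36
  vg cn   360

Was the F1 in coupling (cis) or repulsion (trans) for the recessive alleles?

The two most frequent classes are VG CN (364) and vg cn (360); these are the parental (non-recombinant) types.
So the F1 carried VG CN on one chromosome and vg cn on the other — the recessive alleles are on the same chromosome (cis / coupling).

cis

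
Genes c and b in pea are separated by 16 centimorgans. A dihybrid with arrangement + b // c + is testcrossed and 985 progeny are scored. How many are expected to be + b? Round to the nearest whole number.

414

A map distance of 16 centimorgans corresponds to a recombination frequency of 0.160.
The F1 is + b / c +, so + b is a parental gamete class with expected frequency (1 − r)/2 = 0.840/2 = 0.4200.
Expected number = 0.4200 × 985 = 413.70 ≈ 414.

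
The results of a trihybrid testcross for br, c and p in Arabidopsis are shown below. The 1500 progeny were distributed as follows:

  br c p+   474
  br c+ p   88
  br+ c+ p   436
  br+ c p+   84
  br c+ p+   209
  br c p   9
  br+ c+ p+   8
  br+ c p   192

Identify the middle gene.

p

The two most frequent reciprocal classes, br c p+ and br+ c+ p, are the parental types, so the F1 was br c p+ / br+ c+ p.
The two rarest classes, br c p and br+ c+ p+, are the double crossovers. Comparing them with the parentals, only the p allele has switched, so p is the middle locus and the order is c – p – br.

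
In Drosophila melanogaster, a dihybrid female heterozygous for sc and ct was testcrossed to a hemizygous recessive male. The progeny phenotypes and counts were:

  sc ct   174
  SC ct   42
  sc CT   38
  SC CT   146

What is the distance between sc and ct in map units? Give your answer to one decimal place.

The two most frequent classes, SC CT (146) and sc ct (174), are the parental types, so the F1 was SC CT / sc ct.
The recombinant classes are SC ct and sc CT: 42 + 38 = 80.
Recombination frequency = 80/400 = 0.2000 ≈ 20.0%, i.e. 20.0 map units.

20.0 map units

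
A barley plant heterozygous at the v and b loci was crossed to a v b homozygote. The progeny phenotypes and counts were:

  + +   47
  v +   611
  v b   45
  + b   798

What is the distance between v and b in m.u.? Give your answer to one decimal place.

The two most frequent classes, + b (798) and v + (611), are the parental types, so the F1 was + b / v +.
The recombinant classes are + + and v b: 47 + 45 = 92.
Recombination frequency = 92/1501 = 0.0613 ≈ 6.1%, i.e. 6.1 m.u.

6.1 m.u.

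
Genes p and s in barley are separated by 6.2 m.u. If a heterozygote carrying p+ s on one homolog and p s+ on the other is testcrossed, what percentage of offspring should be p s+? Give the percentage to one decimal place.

A map distance of 6.2 m.u. corresponds to a recombination frequency of 0.062.
The F1 is p+ s / p s+, so p s+ is a parental gamete class with expected frequency (1 − r)/2 = 0.938/2 = 0.4690.
That is 0.4690 = 46.9% of the progeny.

46.9%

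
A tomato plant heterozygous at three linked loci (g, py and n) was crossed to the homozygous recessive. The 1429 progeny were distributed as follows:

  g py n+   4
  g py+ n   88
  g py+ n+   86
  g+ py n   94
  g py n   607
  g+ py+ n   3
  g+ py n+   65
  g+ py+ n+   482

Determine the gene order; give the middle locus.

n

The two most frequent reciprocal classes, g+ py+ n+ and g py n, are the parental types, so the F1 was g+ py+ n+ / g py n.
The two rarest classes, g+ py+ n and g py n+, are the double crossovers. Comparing them with the parentals, only the n allele has switched, so n is the middle locus and the order is py – n – g.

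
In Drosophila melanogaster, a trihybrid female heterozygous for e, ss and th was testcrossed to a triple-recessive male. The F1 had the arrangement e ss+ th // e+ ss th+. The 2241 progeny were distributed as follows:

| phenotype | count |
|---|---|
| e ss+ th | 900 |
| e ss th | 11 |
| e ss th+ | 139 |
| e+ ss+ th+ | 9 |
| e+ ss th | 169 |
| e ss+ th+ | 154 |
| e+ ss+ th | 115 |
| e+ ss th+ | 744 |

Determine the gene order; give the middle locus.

The two rarest classes, e ss th and e+ ss+ th+, are the double crossovers. Comparing them with the parentals, only the ss allele has switched, so ss is the middle locus and the order is e – ss – th.

ss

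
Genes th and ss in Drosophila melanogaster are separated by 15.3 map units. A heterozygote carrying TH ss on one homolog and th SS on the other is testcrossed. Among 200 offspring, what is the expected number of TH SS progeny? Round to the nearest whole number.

15

A map distance of 15.3 map units corresponds to a recombination frequency of 0.153.
The F1 is TH ss / th SS, so TH SS is a recombinant gamete class with expected frequency r/2 = 0.153/2 = 0.0765.
Expected number = 0.0765 × 200 = 15.30 ≈ 15.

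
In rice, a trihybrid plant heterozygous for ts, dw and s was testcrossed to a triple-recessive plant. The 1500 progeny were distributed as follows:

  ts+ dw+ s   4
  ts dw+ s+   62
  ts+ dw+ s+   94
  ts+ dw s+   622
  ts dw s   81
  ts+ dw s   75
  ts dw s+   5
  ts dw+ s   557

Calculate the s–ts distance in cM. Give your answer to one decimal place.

The two most frequent reciprocal classes, ts dw+ s and ts+ dw s+, are the parental types, so the F1 was ts dw+ s / ts+ dw s+.
The two rarest classes, ts+ dw+ s and ts dw s+, are the double crossovers. Comparing them with the parentals, only the ts allele has switched, so ts is the middle locus and the order is s – ts – dw.
Crossovers in the s–ts interval produce the single-crossover classes ts dw+ s+ and ts+ dw s (62 + 75 = 137) plus the double crossovers (9).
RF(s–ts) = (137 + 9) / 1500 = 146/1500 = 0.0973 → 9.7 cM.

9.7 cM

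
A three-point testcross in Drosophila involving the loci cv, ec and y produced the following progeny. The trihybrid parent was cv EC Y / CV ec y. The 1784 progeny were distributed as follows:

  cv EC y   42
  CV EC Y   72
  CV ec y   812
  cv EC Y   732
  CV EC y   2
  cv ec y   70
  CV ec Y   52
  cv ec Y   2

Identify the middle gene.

The two rarest classes, cv ec Y and CV EC y, are the double crossovers. Comparing them with the parentals, only the ec allele has switched, so ec is the middle locus and the order is cv – ec – y.

ec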